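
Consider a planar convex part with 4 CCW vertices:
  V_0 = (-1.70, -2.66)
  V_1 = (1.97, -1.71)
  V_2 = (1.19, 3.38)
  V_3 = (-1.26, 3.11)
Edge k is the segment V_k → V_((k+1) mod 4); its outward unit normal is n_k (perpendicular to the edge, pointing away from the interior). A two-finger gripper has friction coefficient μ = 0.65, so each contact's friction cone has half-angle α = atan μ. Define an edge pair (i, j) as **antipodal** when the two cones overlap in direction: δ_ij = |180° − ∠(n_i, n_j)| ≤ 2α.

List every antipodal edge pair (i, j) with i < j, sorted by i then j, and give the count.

α = atan 0.65 = 33.02°;  2α = 66.05°
n_0 = (+0.2506, -0.9681)
n_1 = (+0.9885, +0.1515)
n_2 = (-0.1095, +0.9940)
n_3 = (-0.9971, +0.0760)
  (0,1): δ = 95.80°  ·
  (0,2): δ = 8.22°  ✓
  (0,3): δ = 71.13°  ·
  (1,2): δ = 92.42°  ·
  (1,3): δ = 13.07°  ✓
  (2,3): δ = 100.65°  ·
antipodal pairs: 2

count = 2; pairs: (0,2), (1,3)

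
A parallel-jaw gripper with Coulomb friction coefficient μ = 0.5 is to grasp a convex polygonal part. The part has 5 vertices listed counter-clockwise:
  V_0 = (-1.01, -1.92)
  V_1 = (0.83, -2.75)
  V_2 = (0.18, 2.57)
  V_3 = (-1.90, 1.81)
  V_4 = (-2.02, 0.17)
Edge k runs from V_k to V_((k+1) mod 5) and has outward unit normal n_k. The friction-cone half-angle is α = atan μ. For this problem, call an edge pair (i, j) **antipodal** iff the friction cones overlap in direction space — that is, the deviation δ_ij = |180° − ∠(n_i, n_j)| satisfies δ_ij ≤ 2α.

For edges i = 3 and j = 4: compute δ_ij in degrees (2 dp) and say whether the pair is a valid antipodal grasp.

α = atan 0.5 = 26.57°;  2α = 53.13°
edge 3: e_3 = (-0.12, -1.64);  n_3 = (-0.9973, +0.0730)
edge 4: e_4 = (+1.01, -2.09);  n_4 = (-0.9004, -0.4351)
∠(n_3, n_4) = 29.98°
δ = |180° − 29.98°| = 150.02°
150.02° > 2α = 53.13°  →  invalid

δ = 150.02°, invalid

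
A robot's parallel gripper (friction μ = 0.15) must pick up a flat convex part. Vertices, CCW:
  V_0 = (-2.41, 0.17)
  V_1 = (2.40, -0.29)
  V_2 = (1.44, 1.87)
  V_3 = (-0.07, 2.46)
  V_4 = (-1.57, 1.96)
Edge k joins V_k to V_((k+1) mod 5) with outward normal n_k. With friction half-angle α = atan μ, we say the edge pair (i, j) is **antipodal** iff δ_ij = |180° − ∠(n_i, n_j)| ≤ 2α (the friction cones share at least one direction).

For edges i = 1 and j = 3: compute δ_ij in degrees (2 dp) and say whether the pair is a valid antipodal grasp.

α = atan 0.15 = 8.53°;  2α = 17.06°
edge 1: e_1 = (-0.96, +2.16);  n_1 = (+0.9138, +0.4061)
edge 3: e_3 = (-1.50, -0.50);  n_3 = (-0.3162, +0.9487)
∠(n_1, n_3) = 84.47°
δ = |180° − 84.47°| = 95.53°
95.53° > 2α = 17.06°  →  invalid

δ = 95.53°, invalid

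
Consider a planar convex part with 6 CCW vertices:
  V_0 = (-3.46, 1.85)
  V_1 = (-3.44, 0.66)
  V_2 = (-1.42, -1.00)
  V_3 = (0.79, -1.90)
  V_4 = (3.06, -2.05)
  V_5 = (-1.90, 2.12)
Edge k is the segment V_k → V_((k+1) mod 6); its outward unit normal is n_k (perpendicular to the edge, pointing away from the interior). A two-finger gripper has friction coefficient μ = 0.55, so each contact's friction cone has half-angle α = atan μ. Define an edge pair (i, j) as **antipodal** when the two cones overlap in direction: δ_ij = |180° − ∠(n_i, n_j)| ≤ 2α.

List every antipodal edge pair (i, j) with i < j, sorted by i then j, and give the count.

α = atan 0.55 = 28.81°;  2α = 57.62°
n_0 = (-0.9999, -0.0168)
n_1 = (-0.6349, -0.7726)
n_2 = (-0.3772, -0.9261)
n_3 = (-0.0659, -0.9978)
n_4 = (+0.6435, +0.7654)
n_5 = (-0.1705, +0.9854)
  (0,1): δ = 130.38°  ·
  (0,2): δ = 113.12°  ·
  (0,3): δ = 94.74°  ·
  (0,4): δ = 48.98°  ✓
  (0,5): δ = 98.86°  ·
  (1,2): δ = 162.75°  ·
  (1,3): δ = 144.37°  ·
  (1,4): δ = 0.64°  ✓
  (1,5): δ = 49.23°  ✓
  (2,3): δ = 161.62°  ·
  (2,4): δ = 17.90°  ✓
  (2,5): δ = 31.98°  ✓
  (3,4): δ = 36.27°  ✓
  (3,5): δ = 13.60°  ✓
  (4,5): δ = 130.13°  ·
antipodal pairs: 7

count = 7; pairs: (0,4), (1,4), (1,5), (2,4), (2,5), (3,4), (3,5)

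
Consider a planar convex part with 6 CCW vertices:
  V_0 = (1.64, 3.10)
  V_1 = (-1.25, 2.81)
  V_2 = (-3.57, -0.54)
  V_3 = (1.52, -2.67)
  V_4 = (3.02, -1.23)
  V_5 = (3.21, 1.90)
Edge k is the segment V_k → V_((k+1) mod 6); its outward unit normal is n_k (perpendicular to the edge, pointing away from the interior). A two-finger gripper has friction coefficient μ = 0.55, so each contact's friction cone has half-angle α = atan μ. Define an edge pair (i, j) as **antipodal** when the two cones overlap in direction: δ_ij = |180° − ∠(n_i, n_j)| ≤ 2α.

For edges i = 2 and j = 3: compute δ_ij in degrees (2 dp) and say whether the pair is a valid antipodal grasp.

α = atan 0.55 = 28.81°;  2α = 57.62°
edge 2: e_2 = (+5.09, -2.13);  n_2 = (-0.3860, -0.9225)
edge 3: e_3 = (+1.50, +1.44);  n_3 = (+0.6925, -0.7214)
∠(n_2, n_3) = 66.54°
δ = |180° − 66.54°| = 113.46°
113.46° > 2α = 57.62°  →  invalid

δ = 113.46°, invalid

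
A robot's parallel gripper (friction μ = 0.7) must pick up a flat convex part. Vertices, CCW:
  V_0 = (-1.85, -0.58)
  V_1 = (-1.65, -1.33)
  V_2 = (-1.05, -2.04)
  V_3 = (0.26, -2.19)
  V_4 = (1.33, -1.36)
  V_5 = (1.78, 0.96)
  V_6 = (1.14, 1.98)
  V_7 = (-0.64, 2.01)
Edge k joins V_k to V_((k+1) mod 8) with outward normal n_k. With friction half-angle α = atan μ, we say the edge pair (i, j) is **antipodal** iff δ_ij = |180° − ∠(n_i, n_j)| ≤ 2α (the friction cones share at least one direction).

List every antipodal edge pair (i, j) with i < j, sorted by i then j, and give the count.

count = 12; pairs: (0,3), (0,4), (0,5), (1,4), (1,5), (1,6), (2,5), (2,6), (3,6), (3,7), (4,7), (5,7)

α = atan 0.7 = 34.99°;  2α = 69.98°
n_0 = (-0.9662, -0.2577)
n_1 = (-0.7638, -0.6455)
n_2 = (-0.1138, -0.9935)
n_3 = (+0.6129, -0.7901)
n_4 = (+0.9817, -0.1904)
n_5 = (+0.8471, +0.5315)
n_6 = (+0.0169, +0.9999)
n_7 = (-0.9060, +0.4233)
  (0,1): δ = 154.73°  ·
  (0,2): δ = 111.46°  ·
  (0,3): δ = 67.13°  ✓
  (0,4): δ = 25.91°  ✓
  (0,5): δ = 17.17°  ✓
  (0,6): δ = 74.10°  ·
  (0,7): δ = 140.03°  ·
  (1,2): δ = 136.73°  ·
  (1,3): δ = 92.40°  ·
  (1,4): δ = 51.18°  ✓
  (1,5): δ = 8.09°  ✓
  (1,6): δ = 48.83°  ✓
  (1,7): δ = 114.76°  ·
  (2,3): δ = 135.67°  ·
  (2,4): δ = 94.44°  ·
  (2,5): δ = 51.36°  ✓
  (2,6): δ = 5.57°  ✓
  (2,7): δ = 71.49°  ·
  (3,4): δ = 138.78°  ·
  (3,5): δ = 95.69°  ·
  (3,6): δ = 38.77°  ✓
  (3,7): δ = 27.16°  ✓
  (4,5): δ = 136.92°  ·
  (4,6): δ = 79.99°  ·
  (4,7): δ = 14.06°  ✓
  (5,6): δ = 123.07°  ·
  (5,7): δ = 57.15°  ✓
  (6,7): δ = 114.08°  ·
antipodal pairs: 12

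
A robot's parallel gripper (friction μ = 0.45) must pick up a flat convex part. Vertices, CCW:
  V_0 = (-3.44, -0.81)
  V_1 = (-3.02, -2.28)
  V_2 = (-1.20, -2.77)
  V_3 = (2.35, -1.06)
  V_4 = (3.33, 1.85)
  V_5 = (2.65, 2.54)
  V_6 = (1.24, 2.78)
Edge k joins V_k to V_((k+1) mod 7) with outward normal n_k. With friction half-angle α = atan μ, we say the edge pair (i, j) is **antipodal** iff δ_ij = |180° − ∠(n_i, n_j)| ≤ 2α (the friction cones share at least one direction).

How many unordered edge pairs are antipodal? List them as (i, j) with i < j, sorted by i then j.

count = 7; pairs: (0,3), (0,4), (1,4), (1,5), (2,5), (2,6), (3,6)

α = atan 0.45 = 24.23°;  2α = 48.46°
n_0 = (-0.9615, -0.2747)
n_1 = (-0.2600, -0.9656)
n_2 = (+0.4340, -0.9009)
n_3 = (+0.9477, -0.3192)
n_4 = (+0.7122, +0.7019)
n_5 = (+0.1678, +0.9858)
n_6 = (-0.6086, +0.7934)
  (0,1): δ = 121.01°  ·
  (0,2): δ = 80.23°  ·
  (0,3): δ = 34.56°  ✓
  (0,4): δ = 28.64°  ✓
  (0,5): δ = 64.39°  ·
  (0,6): δ = 111.55°  ·
  (1,2): δ = 139.21°  ·
  (1,3): δ = 93.54°  ·
  (1,4): δ = 30.35°  ✓
  (1,5): δ = 5.41°  ✓
  (1,6): δ = 52.56°  ·
  (2,3): δ = 134.33°  ·
  (2,4): δ = 71.14°  ·
  (2,5): δ = 35.38°  ✓
  (2,6): δ = 11.77°  ✓
  (3,4): δ = 116.81°  ·
  (3,5): δ = 81.05°  ·
  (3,6): δ = 33.90°  ✓
  (4,5): δ = 144.24°  ·
  (4,6): δ = 97.09°  ·
  (5,6): δ = 132.85°  ·
antipodal pairs: 7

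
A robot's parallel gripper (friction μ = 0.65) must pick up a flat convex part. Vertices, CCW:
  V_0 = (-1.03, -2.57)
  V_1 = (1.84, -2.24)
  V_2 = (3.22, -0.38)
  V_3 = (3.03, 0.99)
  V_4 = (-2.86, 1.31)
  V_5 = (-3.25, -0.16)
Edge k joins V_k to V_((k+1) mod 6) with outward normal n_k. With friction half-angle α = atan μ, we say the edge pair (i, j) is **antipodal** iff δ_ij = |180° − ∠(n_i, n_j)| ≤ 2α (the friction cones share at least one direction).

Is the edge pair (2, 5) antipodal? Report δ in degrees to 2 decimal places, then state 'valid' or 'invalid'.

δ = 34.75°, valid

α = atan 0.65 = 33.02°;  2α = 66.05°
edge 2: e_2 = (-0.19, +1.37);  n_2 = (+0.9905, +0.1374)
edge 5: e_5 = (+2.22, -2.41);  n_5 = (-0.7355, -0.6775)
∠(n_2, n_5) = 145.25°
δ = |180° − 145.25°| = 34.75°
34.75° ≤ 2α = 66.05°  →  valid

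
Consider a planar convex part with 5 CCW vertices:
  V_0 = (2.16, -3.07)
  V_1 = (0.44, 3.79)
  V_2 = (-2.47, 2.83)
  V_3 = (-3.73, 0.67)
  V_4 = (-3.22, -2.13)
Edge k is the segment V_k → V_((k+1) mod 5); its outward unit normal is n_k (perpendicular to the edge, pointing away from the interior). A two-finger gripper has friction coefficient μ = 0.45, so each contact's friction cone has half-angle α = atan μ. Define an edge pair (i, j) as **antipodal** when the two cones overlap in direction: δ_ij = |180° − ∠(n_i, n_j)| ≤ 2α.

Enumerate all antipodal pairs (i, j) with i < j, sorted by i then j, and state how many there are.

α = atan 0.45 = 24.23°;  2α = 48.46°
n_0 = (+0.9700, +0.2432)
n_1 = (-0.3133, +0.9497)
n_2 = (-0.8638, +0.5039)
n_3 = (-0.9838, -0.1792)
n_4 = (-0.1721, -0.9851)
  (0,1): δ = 85.82°  ·
  (0,2): δ = 44.33°  ✓
  (0,3): δ = 3.75°  ✓
  (0,4): δ = 66.01°  ·
  (1,2): δ = 138.51°  ·
  (1,3): δ = 97.93°  ·
  (1,4): δ = 28.17°  ✓
  (2,3): δ = 139.42°  ·
  (2,4): δ = 69.65°  ·
  (3,4): δ = 110.23°  ·
antipodal pairs: 3

count = 3; pairs: (0,2), (0,3), (1,4)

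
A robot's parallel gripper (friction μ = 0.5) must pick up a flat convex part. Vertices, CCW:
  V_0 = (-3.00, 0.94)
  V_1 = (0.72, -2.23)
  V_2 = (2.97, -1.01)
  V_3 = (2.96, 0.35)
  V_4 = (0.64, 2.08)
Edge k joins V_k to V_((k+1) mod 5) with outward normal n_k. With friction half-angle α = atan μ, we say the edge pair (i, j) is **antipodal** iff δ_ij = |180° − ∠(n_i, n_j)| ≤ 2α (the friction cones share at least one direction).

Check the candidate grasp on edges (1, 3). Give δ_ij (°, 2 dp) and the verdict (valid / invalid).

α = atan 0.5 = 26.57°;  2α = 53.13°
edge 1: e_1 = (+2.25, +1.22);  n_1 = (+0.4767, -0.8791)
edge 3: e_3 = (-2.32, +1.73);  n_3 = (+0.5978, +0.8017)
∠(n_1, n_3) = 114.82°
δ = |180° − 114.82°| = 65.18°
65.18° > 2α = 53.13°  →  invalid

δ = 65.18°, invalid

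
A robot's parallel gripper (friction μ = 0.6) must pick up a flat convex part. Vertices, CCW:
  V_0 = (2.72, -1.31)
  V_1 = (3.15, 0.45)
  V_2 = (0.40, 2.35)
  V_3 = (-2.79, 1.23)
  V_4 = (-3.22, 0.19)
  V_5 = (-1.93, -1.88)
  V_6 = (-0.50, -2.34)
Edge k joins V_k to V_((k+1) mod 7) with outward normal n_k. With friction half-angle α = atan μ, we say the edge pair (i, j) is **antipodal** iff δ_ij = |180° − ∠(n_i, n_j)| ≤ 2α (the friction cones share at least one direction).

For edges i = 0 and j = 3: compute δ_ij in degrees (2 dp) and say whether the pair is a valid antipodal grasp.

α = atan 0.6 = 30.96°;  2α = 61.93°
edge 0: e_0 = (+0.43, +1.76);  n_0 = (+0.9714, -0.2373)
edge 3: e_3 = (-0.43, -1.04);  n_3 = (-0.9241, +0.3821)
∠(n_0, n_3) = 171.27°
δ = |180° − 171.27°| = 8.73°
8.73° ≤ 2α = 61.93°  →  valid

δ = 8.73°, valid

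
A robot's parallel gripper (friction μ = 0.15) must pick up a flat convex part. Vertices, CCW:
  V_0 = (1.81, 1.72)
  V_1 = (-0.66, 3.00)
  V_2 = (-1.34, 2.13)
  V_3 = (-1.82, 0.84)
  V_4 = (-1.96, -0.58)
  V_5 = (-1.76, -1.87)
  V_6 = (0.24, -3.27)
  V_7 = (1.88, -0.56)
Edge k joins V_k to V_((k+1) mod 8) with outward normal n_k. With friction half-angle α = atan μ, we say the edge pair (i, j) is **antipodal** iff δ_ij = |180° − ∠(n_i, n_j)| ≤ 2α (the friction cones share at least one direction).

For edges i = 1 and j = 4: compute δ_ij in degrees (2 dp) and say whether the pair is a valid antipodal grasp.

δ = 133.18°, invalid

α = atan 0.15 = 8.53°;  2α = 17.06°
edge 1: e_1 = (-0.68, -0.87);  n_1 = (-0.7879, +0.6158)
edge 4: e_4 = (+0.20, -1.29);  n_4 = (-0.9882, -0.1532)
∠(n_1, n_4) = 46.82°
δ = |180° − 46.82°| = 133.18°
133.18° > 2α = 17.06°  →  invalid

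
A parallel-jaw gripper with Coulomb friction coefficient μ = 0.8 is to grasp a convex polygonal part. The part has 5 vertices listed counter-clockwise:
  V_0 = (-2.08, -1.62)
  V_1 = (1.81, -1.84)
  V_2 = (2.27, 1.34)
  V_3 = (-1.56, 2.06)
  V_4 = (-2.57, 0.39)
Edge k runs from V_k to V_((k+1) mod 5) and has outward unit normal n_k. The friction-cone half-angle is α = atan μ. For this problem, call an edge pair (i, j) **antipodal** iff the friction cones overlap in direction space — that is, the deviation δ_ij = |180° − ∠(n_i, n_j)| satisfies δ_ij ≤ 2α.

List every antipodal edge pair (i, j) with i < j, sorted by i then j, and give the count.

count = 5; pairs: (0,2), (0,3), (1,3), (1,4), (2,4)

α = atan 0.8 = 38.66°;  2α = 77.32°
n_0 = (-0.0565, -0.9984)
n_1 = (+0.9897, -0.1432)
n_2 = (+0.1848, +0.9828)
n_3 = (-0.8557, +0.5175)
n_4 = (-0.9715, -0.2368)
  (0,1): δ = 94.99°  ·
  (0,2): δ = 7.41°  ✓
  (0,3): δ = 62.07°  ✓
  (0,4): δ = 106.94°  ·
  (1,2): δ = 92.42°  ·
  (1,3): δ = 22.93°  ✓
  (1,4): δ = 21.93°  ✓
  (2,3): δ = 110.52°  ·
  (2,4): δ = 65.65°  ✓
  (3,4): δ = 135.13°  ·
antipodal pairs: 5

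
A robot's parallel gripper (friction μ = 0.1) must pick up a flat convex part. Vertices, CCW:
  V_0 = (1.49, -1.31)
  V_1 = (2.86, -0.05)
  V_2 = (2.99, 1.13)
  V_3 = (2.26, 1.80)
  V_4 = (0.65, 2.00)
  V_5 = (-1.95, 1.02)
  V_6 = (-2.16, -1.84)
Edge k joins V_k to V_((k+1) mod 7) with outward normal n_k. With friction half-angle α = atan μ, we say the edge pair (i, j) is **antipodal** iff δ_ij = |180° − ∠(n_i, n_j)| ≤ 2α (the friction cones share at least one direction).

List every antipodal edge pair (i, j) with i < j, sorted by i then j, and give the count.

count = 1; pairs: (1,5)

α = atan 0.1 = 5.71°;  2α = 11.42°
n_0 = (+0.6769, -0.7360)
n_1 = (+0.9940, -0.1095)
n_2 = (+0.6762, +0.7367)
n_3 = (+0.1233, +0.9924)
n_4 = (-0.3527, +0.9357)
n_5 = (-0.9973, +0.0732)
n_6 = (+0.1437, -0.9896)
  (0,1): δ = 138.89°  ·
  (0,2): δ = 85.15°  ·
  (0,3): δ = 49.69°  ·
  (0,4): δ = 21.95°  ·
  (0,5): δ = 43.20°  ·
  (0,6): δ = 145.66°  ·
  (1,2): δ = 126.26°  ·
  (1,3): δ = 90.79°  ·
  (1,4): δ = 63.06°  ·
  (1,5): δ = 2.09°  ✓
  (1,6): δ = 104.55°  ·
  (2,3): δ = 144.54°  ·
  (2,4): δ = 116.80°  ·
  (2,5): δ = 51.65°  ·
  (2,6): δ = 50.81°  ·
  (3,4): δ = 152.27°  ·
  (3,5): δ = 87.12°  ·
  (3,6): δ = 15.34°  ·
  (4,5): δ = 114.85°  ·
  (4,6): δ = 12.39°  ·
  (5,6): δ = 77.54°  ·
antipodal pairs: 1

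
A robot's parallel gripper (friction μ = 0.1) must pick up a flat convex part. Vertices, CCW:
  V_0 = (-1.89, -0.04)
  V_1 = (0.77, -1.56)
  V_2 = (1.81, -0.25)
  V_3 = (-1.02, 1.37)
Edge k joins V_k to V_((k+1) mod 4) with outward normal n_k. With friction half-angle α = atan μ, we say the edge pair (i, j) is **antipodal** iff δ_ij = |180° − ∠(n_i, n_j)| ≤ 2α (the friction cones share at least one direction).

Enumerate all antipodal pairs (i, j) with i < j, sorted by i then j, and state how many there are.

α = atan 0.1 = 5.71°;  2α = 11.42°
n_0 = (-0.4961, -0.8682)
n_1 = (+0.7832, -0.6218)
n_2 = (+0.4968, +0.8679)
n_3 = (-0.8510, +0.5251)
  (0,1): δ = 98.70°  ·
  (0,2): δ = 0.04°  ✓
  (0,3): δ = 88.07°  ·
  (1,2): δ = 81.34°  ·
  (1,3): δ = 6.77°  ✓
  (2,3): δ = 91.89°  ·
antipodal pairs: 2

count = 2; pairs: (0,2), (1,3)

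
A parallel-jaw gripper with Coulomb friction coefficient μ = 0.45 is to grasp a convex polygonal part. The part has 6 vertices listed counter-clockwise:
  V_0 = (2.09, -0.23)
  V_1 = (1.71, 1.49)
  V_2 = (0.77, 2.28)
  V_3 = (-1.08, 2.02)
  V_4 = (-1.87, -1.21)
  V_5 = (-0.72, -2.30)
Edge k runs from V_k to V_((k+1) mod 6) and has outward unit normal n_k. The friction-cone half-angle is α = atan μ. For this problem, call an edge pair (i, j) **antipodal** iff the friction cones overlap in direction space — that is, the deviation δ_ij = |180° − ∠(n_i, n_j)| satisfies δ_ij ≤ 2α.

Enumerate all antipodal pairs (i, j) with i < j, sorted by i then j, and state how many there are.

count = 5; pairs: (0,3), (0,4), (1,4), (2,5), (3,5)

α = atan 0.45 = 24.23°;  2α = 48.46°
n_0 = (+0.9765, +0.2157)
n_1 = (+0.6434, +0.7655)
n_2 = (-0.1392, +0.9903)
n_3 = (-0.9714, +0.2376)
n_4 = (-0.6879, -0.7258)
n_5 = (+0.5931, -0.8051)
  (0,1): δ = 142.50°  ·
  (0,2): δ = 94.46°  ·
  (0,3): δ = 26.20°  ✓
  (0,4): δ = 34.08°  ✓
  (0,5): δ = 113.92°  ·
  (1,2): δ = 131.96°  ·
  (1,3): δ = 63.70°  ·
  (1,4): δ = 3.42°  ✓
  (1,5): δ = 76.42°  ·
  (2,3): δ = 111.74°  ·
  (2,4): δ = 51.47°  ·
  (2,5): δ = 28.38°  ✓
  (3,4): δ = 119.72°  ·
  (3,5): δ = 39.88°  ✓
  (4,5): δ = 100.16°  ·
antipodal pairs: 5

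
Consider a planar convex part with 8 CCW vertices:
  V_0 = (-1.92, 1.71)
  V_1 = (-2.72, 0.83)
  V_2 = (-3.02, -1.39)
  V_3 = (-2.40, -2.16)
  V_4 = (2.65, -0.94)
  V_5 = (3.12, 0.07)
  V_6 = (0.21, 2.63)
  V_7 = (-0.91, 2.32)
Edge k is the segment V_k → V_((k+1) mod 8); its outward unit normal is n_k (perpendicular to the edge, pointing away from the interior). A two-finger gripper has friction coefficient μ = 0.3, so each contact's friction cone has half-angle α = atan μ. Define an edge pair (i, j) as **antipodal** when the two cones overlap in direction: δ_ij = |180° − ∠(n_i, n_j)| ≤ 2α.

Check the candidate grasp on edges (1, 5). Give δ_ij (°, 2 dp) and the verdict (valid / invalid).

δ = 56.36°, invalid

α = atan 0.3 = 16.70°;  2α = 33.40°
edge 1: e_1 = (-0.30, -2.22);  n_1 = (-0.9910, +0.1339)
edge 5: e_5 = (-2.91, +2.56);  n_5 = (+0.6605, +0.7508)
∠(n_1, n_5) = 123.64°
δ = |180° − 123.64°| = 56.36°
56.36° > 2α = 33.40°  →  invalid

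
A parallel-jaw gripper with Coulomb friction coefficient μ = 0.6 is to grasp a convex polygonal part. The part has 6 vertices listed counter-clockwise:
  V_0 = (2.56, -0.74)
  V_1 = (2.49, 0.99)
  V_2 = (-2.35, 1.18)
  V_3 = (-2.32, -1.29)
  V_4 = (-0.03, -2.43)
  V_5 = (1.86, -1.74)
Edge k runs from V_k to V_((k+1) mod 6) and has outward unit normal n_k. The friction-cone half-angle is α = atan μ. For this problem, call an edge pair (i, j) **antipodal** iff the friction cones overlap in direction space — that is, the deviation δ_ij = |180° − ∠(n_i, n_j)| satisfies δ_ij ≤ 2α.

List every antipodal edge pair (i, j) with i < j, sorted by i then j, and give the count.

α = atan 0.6 = 30.96°;  2α = 61.93°
n_0 = (+0.9992, +0.0404)
n_1 = (+0.0392, +0.9992)
n_2 = (-0.9999, -0.0121)
n_3 = (-0.4456, -0.8952)
n_4 = (+0.3429, -0.9394)
n_5 = (+0.8192, -0.5735)
  (0,1): δ = 94.57°  ·
  (0,2): δ = 1.62°  ✓
  (0,3): δ = 61.22°  ✓
  (0,4): δ = 107.74°  ·
  (0,5): δ = 142.69°  ·
  (1,2): δ = 87.06°  ·
  (1,3): δ = 24.22°  ✓
  (1,4): δ = 22.30°  ✓
  (1,5): δ = 57.26°  ✓
  (2,3): δ = 117.16°  ·
  (2,4): δ = 70.64°  ·
  (2,5): δ = 35.69°  ✓
  (3,4): δ = 133.48°  ·
  (3,5): δ = 98.53°  ·
  (4,5): δ = 145.05°  ·
antipodal pairs: 6

count = 6; pairs: (0,2), (0,3), (1,3), (1,4), (1,5), (2,5)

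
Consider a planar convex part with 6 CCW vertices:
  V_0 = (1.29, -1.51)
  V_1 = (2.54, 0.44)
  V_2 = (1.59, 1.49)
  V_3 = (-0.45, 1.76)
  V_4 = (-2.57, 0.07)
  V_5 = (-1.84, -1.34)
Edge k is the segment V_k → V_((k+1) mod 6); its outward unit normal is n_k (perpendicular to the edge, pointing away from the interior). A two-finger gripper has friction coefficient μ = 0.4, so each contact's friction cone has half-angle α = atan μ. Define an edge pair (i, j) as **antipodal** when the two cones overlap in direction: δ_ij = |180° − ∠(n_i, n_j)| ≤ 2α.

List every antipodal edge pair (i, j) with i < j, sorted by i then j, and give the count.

α = atan 0.4 = 21.80°;  2α = 43.60°
n_0 = (+0.8419, -0.5397)
n_1 = (+0.7415, +0.6709)
n_2 = (+0.1312, +0.9914)
n_3 = (-0.6233, +0.7819)
n_4 = (-0.8880, -0.4598)
n_5 = (-0.0542, -0.9985)
  (0,1): δ = 105.20°  ·
  (0,2): δ = 64.88°  ·
  (0,3): δ = 18.78°  ✓
  (0,4): δ = 60.03°  ·
  (0,5): δ = 119.55°  ·
  (1,2): δ = 139.68°  ·
  (1,3): δ = 93.58°  ·
  (1,4): δ = 14.77°  ✓
  (1,5): δ = 44.75°  ·
  (2,3): δ = 133.90°  ·
  (2,4): δ = 55.09°  ·
  (2,5): δ = 4.43°  ✓
  (3,4): δ = 101.19°  ·
  (3,5): δ = 41.67°  ✓
  (4,5): δ = 120.48°  ·
antipodal pairs: 4

count = 4; pairs: (0,3), (1,4), (2,5), (3,5)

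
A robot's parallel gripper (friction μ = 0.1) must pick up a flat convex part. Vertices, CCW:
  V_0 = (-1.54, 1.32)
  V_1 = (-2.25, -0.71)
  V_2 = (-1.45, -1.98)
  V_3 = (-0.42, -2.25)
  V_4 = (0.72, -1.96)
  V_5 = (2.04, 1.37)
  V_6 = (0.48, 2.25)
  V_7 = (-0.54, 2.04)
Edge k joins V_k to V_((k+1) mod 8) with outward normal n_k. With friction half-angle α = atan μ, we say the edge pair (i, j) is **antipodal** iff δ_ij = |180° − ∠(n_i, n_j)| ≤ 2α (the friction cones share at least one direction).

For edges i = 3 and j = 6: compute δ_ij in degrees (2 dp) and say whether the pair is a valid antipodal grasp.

δ = 2.64°, valid

α = atan 0.1 = 5.71°;  2α = 11.42°
edge 3: e_3 = (+1.14, +0.29);  n_3 = (+0.2465, -0.9691)
edge 6: e_6 = (-1.02, -0.21);  n_6 = (-0.2017, +0.9795)
∠(n_3, n_6) = 177.36°
δ = |180° − 177.36°| = 2.64°
2.64° ≤ 2α = 11.42°  →  valid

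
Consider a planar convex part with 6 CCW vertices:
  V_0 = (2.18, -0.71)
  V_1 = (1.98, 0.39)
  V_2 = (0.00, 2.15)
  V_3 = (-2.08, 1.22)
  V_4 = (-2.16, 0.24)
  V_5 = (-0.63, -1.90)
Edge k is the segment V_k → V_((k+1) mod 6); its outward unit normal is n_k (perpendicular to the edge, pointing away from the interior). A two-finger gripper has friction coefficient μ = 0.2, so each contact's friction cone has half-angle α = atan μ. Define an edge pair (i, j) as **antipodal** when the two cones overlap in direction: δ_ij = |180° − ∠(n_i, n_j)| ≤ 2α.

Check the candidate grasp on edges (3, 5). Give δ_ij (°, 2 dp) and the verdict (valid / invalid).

δ = 62.38°, invalid

α = atan 0.2 = 11.31°;  2α = 22.62°
edge 3: e_3 = (-0.08, -0.98);  n_3 = (-0.9967, +0.0814)
edge 5: e_5 = (+2.81, +1.19);  n_5 = (+0.3900, -0.9208)
∠(n_3, n_5) = 117.62°
δ = |180° − 117.62°| = 62.38°
62.38° > 2α = 22.62°  →  invalid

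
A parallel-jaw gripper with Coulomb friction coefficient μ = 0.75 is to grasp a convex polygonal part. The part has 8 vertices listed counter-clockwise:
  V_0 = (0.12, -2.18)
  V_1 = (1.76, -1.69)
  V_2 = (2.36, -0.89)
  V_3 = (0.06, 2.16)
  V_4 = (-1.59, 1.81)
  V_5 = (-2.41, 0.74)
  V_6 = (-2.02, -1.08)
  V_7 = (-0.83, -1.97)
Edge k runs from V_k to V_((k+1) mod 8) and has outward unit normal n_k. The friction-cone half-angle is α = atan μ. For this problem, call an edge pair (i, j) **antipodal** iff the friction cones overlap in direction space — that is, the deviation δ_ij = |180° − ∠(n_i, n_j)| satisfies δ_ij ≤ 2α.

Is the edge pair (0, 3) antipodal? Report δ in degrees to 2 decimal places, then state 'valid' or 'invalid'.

δ = 4.66°, valid

α = atan 0.75 = 36.87°;  2α = 73.74°
edge 0: e_0 = (+1.64, +0.49);  n_0 = (+0.2863, -0.9581)
edge 3: e_3 = (-1.65, -0.35);  n_3 = (-0.2075, +0.9782)
∠(n_0, n_3) = 175.34°
δ = |180° − 175.34°| = 4.66°
4.66° ≤ 2α = 73.74°  →  valid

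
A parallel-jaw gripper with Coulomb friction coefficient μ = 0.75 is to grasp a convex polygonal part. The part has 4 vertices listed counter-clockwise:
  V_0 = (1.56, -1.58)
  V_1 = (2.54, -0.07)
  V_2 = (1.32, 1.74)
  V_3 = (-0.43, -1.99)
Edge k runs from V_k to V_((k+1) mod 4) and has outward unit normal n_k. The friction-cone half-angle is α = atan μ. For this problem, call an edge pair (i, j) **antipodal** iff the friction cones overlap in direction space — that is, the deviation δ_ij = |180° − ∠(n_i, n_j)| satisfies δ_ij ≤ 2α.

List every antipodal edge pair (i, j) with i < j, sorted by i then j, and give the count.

α = atan 0.75 = 36.87°;  2α = 73.74°
n_0 = (+0.8388, -0.5444)
n_1 = (+0.8292, +0.5589)
n_2 = (-0.9053, +0.4247)
n_3 = (+0.2018, -0.9794)
  (0,1): δ = 113.03°  ·
  (0,2): δ = 7.85°  ✓
  (0,3): δ = 134.63°  ·
  (1,2): δ = 59.12°  ✓
  (1,3): δ = 67.66°  ✓
  (2,3): δ = 53.22°  ✓
antipodal pairs: 4

count = 4; pairs: (0,2), (1,2), (1,3), (2,3)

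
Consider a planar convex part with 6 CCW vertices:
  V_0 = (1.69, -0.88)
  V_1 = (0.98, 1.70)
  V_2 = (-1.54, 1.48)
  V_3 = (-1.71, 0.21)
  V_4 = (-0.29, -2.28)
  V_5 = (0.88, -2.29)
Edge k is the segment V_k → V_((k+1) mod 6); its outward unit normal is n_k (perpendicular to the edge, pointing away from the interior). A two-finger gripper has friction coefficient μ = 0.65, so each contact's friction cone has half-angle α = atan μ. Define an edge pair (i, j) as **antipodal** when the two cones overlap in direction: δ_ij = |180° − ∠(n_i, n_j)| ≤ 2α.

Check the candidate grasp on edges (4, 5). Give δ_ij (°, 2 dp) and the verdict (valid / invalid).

α = atan 0.65 = 33.02°;  2α = 66.05°
edge 4: e_4 = (+1.17, -0.01);  n_4 = (-0.0085, -1.0000)
edge 5: e_5 = (+0.81, +1.41);  n_5 = (+0.8671, -0.4981)
∠(n_4, n_5) = 60.61°
δ = |180° − 60.61°| = 119.39°
119.39° > 2α = 66.05°  →  invalid

δ = 119.39°, invalid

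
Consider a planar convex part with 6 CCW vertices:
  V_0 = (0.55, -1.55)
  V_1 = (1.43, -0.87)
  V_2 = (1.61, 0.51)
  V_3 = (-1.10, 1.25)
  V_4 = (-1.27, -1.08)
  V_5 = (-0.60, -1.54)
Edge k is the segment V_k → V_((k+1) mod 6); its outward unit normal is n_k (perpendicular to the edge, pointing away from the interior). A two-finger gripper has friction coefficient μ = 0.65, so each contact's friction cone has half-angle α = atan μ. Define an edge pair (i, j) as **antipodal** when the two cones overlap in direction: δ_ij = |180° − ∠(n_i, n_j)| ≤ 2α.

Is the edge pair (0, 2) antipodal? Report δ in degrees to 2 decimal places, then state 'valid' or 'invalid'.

δ = 52.97°, valid

α = atan 0.65 = 33.02°;  2α = 66.05°
edge 0: e_0 = (+0.88, +0.68);  n_0 = (+0.6114, -0.7913)
edge 2: e_2 = (-2.71, +0.74);  n_2 = (+0.2634, +0.9647)
∠(n_0, n_2) = 127.03°
δ = |180° − 127.03°| = 52.97°
52.97° ≤ 2α = 66.05°  →  valid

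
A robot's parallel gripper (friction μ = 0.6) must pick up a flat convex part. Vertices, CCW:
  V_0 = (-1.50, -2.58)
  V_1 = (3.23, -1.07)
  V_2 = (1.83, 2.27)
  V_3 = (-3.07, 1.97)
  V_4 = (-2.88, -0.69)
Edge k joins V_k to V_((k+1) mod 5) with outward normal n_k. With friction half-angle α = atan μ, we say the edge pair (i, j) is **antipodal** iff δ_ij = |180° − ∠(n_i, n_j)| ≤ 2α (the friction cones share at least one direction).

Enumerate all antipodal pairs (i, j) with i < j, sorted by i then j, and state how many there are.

α = atan 0.6 = 30.96°;  2α = 61.93°
n_0 = (+0.3041, -0.9526)
n_1 = (+0.9223, +0.3866)
n_2 = (-0.0611, +0.9981)
n_3 = (-0.9975, -0.0712)
n_4 = (-0.8076, -0.5897)
  (0,1): δ = 84.96°  ·
  (0,2): δ = 14.20°  ✓
  (0,3): δ = 76.38°  ·
  (0,4): δ = 108.43°  ·
  (1,2): δ = 109.24°  ·
  (1,3): δ = 18.66°  ✓
  (1,4): δ = 13.39°  ✓
  (2,3): δ = 89.42°  ·
  (2,4): δ = 57.37°  ✓
  (3,4): δ = 147.95°  ·
antipodal pairs: 4

count = 4; pairs: (0,2), (1,3), (1,4), (2,4)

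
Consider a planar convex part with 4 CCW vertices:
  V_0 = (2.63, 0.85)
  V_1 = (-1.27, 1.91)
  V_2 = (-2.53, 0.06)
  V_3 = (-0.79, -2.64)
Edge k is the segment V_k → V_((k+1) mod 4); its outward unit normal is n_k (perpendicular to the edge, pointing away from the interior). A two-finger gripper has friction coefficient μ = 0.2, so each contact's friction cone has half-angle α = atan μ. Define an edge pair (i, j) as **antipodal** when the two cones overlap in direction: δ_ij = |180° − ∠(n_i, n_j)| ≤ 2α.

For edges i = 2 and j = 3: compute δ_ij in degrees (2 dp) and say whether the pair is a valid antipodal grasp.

α = atan 0.2 = 11.31°;  2α = 22.62°
edge 2: e_2 = (+1.74, -2.70);  n_2 = (-0.8406, -0.5417)
edge 3: e_3 = (+3.42, +3.49);  n_3 = (+0.7142, -0.6999)
∠(n_2, n_3) = 102.78°
δ = |180° − 102.78°| = 77.22°
77.22° > 2α = 22.62°  →  invalid

δ = 77.22°, invalid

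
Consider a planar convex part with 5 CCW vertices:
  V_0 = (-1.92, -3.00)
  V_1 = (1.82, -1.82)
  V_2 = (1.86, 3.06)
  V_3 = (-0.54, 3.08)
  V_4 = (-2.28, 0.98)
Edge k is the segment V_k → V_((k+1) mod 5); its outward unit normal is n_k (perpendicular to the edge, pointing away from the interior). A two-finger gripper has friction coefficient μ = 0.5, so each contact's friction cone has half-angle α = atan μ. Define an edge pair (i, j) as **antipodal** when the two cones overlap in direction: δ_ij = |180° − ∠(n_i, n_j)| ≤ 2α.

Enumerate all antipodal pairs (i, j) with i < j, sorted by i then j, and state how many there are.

count = 4; pairs: (0,2), (0,3), (1,3), (1,4)

α = atan 0.5 = 26.57°;  2α = 53.13°
n_0 = (+0.3009, -0.9537)
n_1 = (+1.0000, -0.0082)
n_2 = (+0.0083, +1.0000)
n_3 = (-0.7700, +0.6380)
n_4 = (-0.9959, -0.0901)
  (0,1): δ = 107.98°  ·
  (0,2): δ = 17.99°  ✓
  (0,3): δ = 32.84°  ✓
  (0,4): δ = 77.66°  ·
  (1,2): δ = 90.01°  ·
  (1,3): δ = 39.17°  ✓
  (1,4): δ = 5.64°  ✓
  (2,3): δ = 129.17°  ·
  (2,4): δ = 84.35°  ·
  (3,4): δ = 135.19°  ·
antipodal pairs: 4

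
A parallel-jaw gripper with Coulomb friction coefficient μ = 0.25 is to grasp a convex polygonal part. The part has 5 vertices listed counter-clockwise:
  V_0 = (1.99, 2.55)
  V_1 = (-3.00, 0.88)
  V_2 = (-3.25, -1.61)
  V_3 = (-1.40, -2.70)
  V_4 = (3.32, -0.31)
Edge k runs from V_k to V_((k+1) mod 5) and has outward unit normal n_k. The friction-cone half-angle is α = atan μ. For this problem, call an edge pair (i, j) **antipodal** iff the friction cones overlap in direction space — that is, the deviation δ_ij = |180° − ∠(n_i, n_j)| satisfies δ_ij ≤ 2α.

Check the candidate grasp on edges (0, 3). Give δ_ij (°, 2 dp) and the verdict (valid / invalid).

α = atan 0.25 = 14.04°;  2α = 28.07°
edge 0: e_0 = (-4.99, -1.67);  n_0 = (-0.3174, +0.9483)
edge 3: e_3 = (+4.72, +2.39);  n_3 = (+0.4517, -0.8921)
∠(n_0, n_3) = 171.65°
δ = |180° − 171.65°| = 8.35°
8.35° ≤ 2α = 28.07°  →  valid

δ = 8.35°, valid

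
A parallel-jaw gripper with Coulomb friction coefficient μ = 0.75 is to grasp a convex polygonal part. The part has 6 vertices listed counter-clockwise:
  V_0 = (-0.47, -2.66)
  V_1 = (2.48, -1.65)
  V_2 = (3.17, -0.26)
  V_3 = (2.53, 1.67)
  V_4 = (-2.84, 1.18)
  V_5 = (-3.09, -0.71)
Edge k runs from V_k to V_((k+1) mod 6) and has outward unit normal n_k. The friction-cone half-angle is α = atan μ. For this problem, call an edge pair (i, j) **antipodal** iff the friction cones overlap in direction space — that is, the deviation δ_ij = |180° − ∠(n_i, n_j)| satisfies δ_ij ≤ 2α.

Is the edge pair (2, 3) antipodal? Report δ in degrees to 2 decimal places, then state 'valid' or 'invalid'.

δ = 103.13°, invalid

α = atan 0.75 = 36.87°;  2α = 73.74°
edge 2: e_2 = (-0.64, +1.93);  n_2 = (+0.9492, +0.3148)
edge 3: e_3 = (-5.37, -0.49);  n_3 = (-0.0909, +0.9959)
∠(n_2, n_3) = 76.87°
δ = |180° − 76.87°| = 103.13°
103.13° > 2α = 73.74°  →  invalid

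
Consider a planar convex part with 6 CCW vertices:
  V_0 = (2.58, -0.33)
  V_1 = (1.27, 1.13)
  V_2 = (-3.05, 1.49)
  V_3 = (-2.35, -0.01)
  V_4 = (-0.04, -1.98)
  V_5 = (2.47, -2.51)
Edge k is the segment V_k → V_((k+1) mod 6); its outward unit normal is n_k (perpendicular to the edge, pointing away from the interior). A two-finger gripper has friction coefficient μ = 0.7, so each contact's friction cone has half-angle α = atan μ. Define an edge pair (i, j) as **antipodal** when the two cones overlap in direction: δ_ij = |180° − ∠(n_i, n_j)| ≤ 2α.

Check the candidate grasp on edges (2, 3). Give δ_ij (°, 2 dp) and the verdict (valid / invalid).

α = atan 0.7 = 34.99°;  2α = 69.98°
edge 2: e_2 = (+0.70, -1.50);  n_2 = (-0.9062, -0.4229)
edge 3: e_3 = (+2.31, -1.97);  n_3 = (-0.6489, -0.7609)
∠(n_2, n_3) = 24.53°
δ = |180° − 24.53°| = 155.47°
155.47° > 2α = 69.98°  →  invalid

δ = 155.47°, invalid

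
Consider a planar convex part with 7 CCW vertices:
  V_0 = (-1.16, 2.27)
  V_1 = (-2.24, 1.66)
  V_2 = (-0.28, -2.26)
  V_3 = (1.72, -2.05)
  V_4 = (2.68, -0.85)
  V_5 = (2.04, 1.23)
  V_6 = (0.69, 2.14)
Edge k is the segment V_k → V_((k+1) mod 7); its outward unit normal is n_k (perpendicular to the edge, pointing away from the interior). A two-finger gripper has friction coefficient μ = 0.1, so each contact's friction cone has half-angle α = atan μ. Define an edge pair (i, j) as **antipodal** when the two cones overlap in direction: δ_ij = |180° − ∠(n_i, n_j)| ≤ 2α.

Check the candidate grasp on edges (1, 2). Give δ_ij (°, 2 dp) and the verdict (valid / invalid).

δ = 110.57°, invalid

α = atan 0.1 = 5.71°;  2α = 11.42°
edge 1: e_1 = (+1.96, -3.92);  n_1 = (-0.8944, -0.4472)
edge 2: e_2 = (+2.00, +0.21);  n_2 = (+0.1044, -0.9945)
∠(n_1, n_2) = 69.43°
δ = |180° − 69.43°| = 110.57°
110.57° > 2α = 11.42°  →  invalid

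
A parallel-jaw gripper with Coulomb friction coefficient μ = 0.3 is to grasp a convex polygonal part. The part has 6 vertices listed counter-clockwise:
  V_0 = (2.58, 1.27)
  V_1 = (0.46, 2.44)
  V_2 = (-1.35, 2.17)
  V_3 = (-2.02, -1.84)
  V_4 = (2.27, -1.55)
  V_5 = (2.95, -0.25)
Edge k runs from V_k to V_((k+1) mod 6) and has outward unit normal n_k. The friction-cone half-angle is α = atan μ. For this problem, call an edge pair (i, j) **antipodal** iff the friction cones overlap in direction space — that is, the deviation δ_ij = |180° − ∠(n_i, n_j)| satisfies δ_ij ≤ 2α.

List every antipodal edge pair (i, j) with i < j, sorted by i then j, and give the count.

α = atan 0.3 = 16.70°;  2α = 33.40°
n_0 = (+0.4832, +0.8755)
n_1 = (-0.1475, +0.9891)
n_2 = (-0.9863, +0.1648)
n_3 = (+0.0674, -0.9977)
n_4 = (+0.8861, -0.4635)
n_5 = (+0.9716, +0.2365)
  (0,1): δ = 142.62°  ·
  (0,2): δ = 70.59°  ·
  (0,3): δ = 32.76°  ✓
  (0,4): δ = 91.28°  ·
  (0,5): δ = 132.57°  ·
  (1,2): δ = 107.97°  ·
  (1,3): δ = 4.62°  ✓
  (1,4): δ = 53.90°  ·
  (1,5): δ = 95.20°  ·
  (2,3): δ = 76.65°  ·
  (2,4): δ = 18.13°  ✓
  (2,5): δ = 23.17°  ✓
  (3,4): δ = 121.48°  ·
  (3,5): δ = 80.19°  ·
  (4,5): δ = 138.71°  ·
antipodal pairs: 4

count = 4; pairs: (0,3), (1,3), (2,4), (2,5)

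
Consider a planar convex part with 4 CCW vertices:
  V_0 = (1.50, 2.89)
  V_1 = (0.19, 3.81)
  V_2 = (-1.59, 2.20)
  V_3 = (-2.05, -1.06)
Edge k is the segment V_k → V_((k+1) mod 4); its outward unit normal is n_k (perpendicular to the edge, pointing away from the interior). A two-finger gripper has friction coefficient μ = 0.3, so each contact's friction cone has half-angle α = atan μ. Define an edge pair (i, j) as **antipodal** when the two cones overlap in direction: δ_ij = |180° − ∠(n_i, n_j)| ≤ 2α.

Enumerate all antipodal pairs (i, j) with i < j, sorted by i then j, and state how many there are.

count = 1; pairs: (1,3)

α = atan 0.3 = 16.70°;  2α = 33.40°
n_0 = (+0.5747, +0.8184)
n_1 = (-0.6708, +0.7416)
n_2 = (-0.9902, +0.1397)
n_3 = (+0.7438, -0.6684)
  (0,1): δ = 102.79°  ·
  (0,2): δ = 62.95°  ·
  (0,3): δ = 83.13°  ·
  (1,2): δ = 140.16°  ·
  (1,3): δ = 5.92°  ✓
  (2,3): δ = 33.92°  ·
antipodal pairs: 1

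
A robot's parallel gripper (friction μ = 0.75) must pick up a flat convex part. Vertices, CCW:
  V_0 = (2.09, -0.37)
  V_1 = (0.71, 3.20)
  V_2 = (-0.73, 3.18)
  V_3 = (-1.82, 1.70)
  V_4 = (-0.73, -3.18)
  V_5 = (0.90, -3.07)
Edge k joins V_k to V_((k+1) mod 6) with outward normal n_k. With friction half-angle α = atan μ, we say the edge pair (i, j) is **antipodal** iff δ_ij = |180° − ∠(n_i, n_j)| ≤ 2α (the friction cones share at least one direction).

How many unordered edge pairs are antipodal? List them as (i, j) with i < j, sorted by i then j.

count = 8; pairs: (0,2), (0,3), (0,4), (1,4), (1,5), (2,4), (2,5), (3,5)

α = atan 0.75 = 36.87°;  2α = 73.74°
n_0 = (+0.9327, +0.3606)
n_1 = (-0.0139, +0.9999)
n_2 = (-0.8052, +0.5930)
n_3 = (-0.9760, -0.2180)
n_4 = (+0.0673, -0.9977)
n_5 = (+0.9151, -0.4033)
  (0,1): δ = 110.34°  ·
  (0,2): δ = 57.51°  ✓
  (0,3): δ = 8.54°  ✓
  (0,4): δ = 72.73°  ✓
  (0,5): δ = 135.08°  ·
  (1,2): δ = 127.17°  ·
  (1,3): δ = 78.20°  ·
  (1,4): δ = 3.07°  ✓
  (1,5): δ = 65.42°  ✓
  (2,3): δ = 131.04°  ·
  (2,4): δ = 49.77°  ✓
  (2,5): δ = 12.59°  ✓
  (3,4): δ = 98.73°  ·
  (3,5): δ = 36.38°  ✓
  (4,5): δ = 117.65°  ·
antipodal pairs: 8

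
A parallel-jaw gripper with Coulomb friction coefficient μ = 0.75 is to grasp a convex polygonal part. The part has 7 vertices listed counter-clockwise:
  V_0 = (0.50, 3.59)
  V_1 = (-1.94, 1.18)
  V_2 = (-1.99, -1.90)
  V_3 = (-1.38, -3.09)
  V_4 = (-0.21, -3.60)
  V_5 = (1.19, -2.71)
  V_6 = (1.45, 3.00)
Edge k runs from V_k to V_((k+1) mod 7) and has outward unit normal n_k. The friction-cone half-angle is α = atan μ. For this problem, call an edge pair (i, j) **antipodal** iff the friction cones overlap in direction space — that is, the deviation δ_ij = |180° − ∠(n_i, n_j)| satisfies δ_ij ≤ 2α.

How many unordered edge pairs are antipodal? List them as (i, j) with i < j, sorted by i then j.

α = atan 0.75 = 36.87°;  2α = 73.74°
n_0 = (-0.7027, +0.7115)
n_1 = (-0.9999, +0.0162)
n_2 = (-0.8899, -0.4562)
n_3 = (-0.3996, -0.9167)
n_4 = (+0.5365, -0.8439)
n_5 = (+0.9990, -0.0455)
n_6 = (+0.5276, +0.8495)
  (0,1): δ = 135.58°  ·
  (0,2): δ = 107.51°  ·
  (0,3): δ = 68.20°  ✓
  (0,4): δ = 12.20°  ✓
  (0,5): δ = 42.75°  ✓
  (0,6): δ = 103.51°  ·
  (1,2): δ = 151.93°  ·
  (1,3): δ = 112.62°  ·
  (1,4): δ = 56.63°  ✓
  (1,5): δ = 1.68°  ✓
  (1,6): δ = 59.09°  ✓
  (2,3): δ = 140.69°  ·
  (2,4): δ = 84.70°  ·
  (2,5): δ = 29.75°  ✓
  (2,6): δ = 31.02°  ✓
  (3,4): δ = 124.00°  ·
  (3,5): δ = 69.05°  ✓
  (3,6): δ = 8.29°  ✓
  (4,5): δ = 125.05°  ·
  (4,6): δ = 64.29°  ✓
  (5,6): δ = 119.24°  ·
antipodal pairs: 11

count = 11; pairs: (0,3), (0,4), (0,5), (1,4), (1,5), (1,6), (2,5), (2,6), (3,5), (3,6), (4,6)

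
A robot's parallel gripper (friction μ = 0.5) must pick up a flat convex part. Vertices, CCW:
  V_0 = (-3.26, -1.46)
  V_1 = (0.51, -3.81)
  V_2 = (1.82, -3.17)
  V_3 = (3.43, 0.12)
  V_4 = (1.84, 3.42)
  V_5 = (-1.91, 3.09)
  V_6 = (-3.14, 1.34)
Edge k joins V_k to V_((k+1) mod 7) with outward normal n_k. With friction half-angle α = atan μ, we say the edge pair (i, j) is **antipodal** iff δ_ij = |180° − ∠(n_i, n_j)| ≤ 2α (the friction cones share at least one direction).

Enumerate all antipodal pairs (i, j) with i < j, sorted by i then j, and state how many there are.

α = atan 0.5 = 26.57°;  2α = 53.13°
n_0 = (-0.5290, -0.8486)
n_1 = (+0.4390, -0.8985)
n_2 = (+0.8982, -0.4396)
n_3 = (+0.9009, +0.4341)
n_4 = (-0.0877, +0.9962)
n_5 = (-0.8181, +0.5750)
n_6 = (-0.9991, +0.0428)
  (0,1): δ = 122.03°  ·
  (0,2): δ = 84.14°  ·
  (0,3): δ = 32.34°  ✓
  (0,4): δ = 36.97°  ✓
  (0,5): δ = 86.84°  ·
  (0,6): δ = 119.48°  ·
  (1,2): δ = 142.11°  ·
  (1,3): δ = 90.31°  ·
  (1,4): δ = 21.01°  ✓
  (1,5): δ = 28.86°  ✓
  (1,6): δ = 61.51°  ·
  (2,3): δ = 128.20°  ·
  (2,4): δ = 58.90°  ·
  (2,5): δ = 9.03°  ✓
  (2,6): δ = 23.62°  ✓
  (3,4): δ = 110.70°  ·
  (3,5): δ = 60.83°  ·
  (3,6): δ = 28.18°  ✓
  (4,5): δ = 130.13°  ·
  (4,6): δ = 97.48°  ·
  (5,6): δ = 147.35°  ·
antipodal pairs: 7

count = 7; pairs: (0,3), (0,4), (1,4), (1,5), (2,5), (2,6), (3,6)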